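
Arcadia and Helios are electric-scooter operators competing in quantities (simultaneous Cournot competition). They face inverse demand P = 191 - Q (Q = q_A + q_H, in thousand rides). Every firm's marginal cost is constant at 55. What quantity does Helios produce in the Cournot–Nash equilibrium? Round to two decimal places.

45.33

Each firm earns π_i = (191 - Q)q_i - 55q_i.
First-order condition (treating rivals' output as given): 136 - 2q_i - q_j = 0.
With identical firms every q_j equals q_i, so q_j = q_i and 136 = 3q_i, giving q_i = 136/3.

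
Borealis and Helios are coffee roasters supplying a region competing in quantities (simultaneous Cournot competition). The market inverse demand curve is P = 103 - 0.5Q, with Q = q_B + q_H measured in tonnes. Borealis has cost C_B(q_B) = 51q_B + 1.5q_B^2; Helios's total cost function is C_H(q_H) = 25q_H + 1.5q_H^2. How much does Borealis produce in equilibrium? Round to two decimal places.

10.73

Borealis's profit: π_B = (103 - 0.5Q)q_B - (51q_B + (3/2)q_B²). Setting ∂π_B/∂q_B = 0: 52 - 4q_B - (1/2)(q_H) = 0.
Helios's profit: π_H = (103 - 0.5Q)q_H - (25q_H + (3/2)q_H²). Setting ∂π_H/∂q_H = 0: 78 - 4q_H - (1/2)(q_B) = 0.
Rearranging gives the reaction functions q_B = (52 - (1/2)q_H)/4 and q_H = (78 - (1/2)q_B)/4.
Solving the pair: q_B = 676/63, q_H = 1144/63.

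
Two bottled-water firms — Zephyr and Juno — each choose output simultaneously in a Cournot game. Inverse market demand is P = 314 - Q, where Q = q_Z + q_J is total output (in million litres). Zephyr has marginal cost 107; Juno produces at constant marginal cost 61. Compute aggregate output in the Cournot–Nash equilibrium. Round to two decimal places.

Zephyr's profit: π_Z = (314 - Q)q_Z - (107q_Z). Setting ∂π_Z/∂q_Z = 0: 207 - 2q_Z - (q_J) = 0.
Juno's first-order condition: 253 - 2q_J - (q_Z) = 0.
Best responses: q_Z = (207 - q_J)/2, q_J = (253 - q_Z)/2.
Solving the pair: q_Z = 161/3, q_J = 299/3.
Total output Q = 161/3 + 299/3 = 460/3.

153.33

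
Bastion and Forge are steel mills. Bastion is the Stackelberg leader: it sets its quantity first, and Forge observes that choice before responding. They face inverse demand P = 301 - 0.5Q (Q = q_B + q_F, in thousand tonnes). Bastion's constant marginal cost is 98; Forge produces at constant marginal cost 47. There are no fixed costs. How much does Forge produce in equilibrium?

178

Solve by backward induction. Given q_B, the follower Forge maximises π_F = (301 - (1/2)q_B - (1/2)q_F)q_F - 47q_F.
∂π_F/∂q_F = 254 - (1/2)q_B - q_F = 0 gives the reaction function q_F = (254 - (1/2)q_B).
Bastion substitutes q_F(q_B) into its own profit: π_B = q_B(301 - (1/2)q_B - (254 - (1/2)q_B)/2) - 98q_B = (174 - (1/4)q_B)q_B - 98q_B.
Leader FOC: 76 - (1/2)q_B = 0, so q_B = 152.
Then q_F = (254 - (1/2)·152) = 178.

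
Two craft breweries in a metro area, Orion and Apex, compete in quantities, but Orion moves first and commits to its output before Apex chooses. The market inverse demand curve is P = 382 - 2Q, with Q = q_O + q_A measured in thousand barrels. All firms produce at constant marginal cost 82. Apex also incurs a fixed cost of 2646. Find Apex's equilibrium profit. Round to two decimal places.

Solve by backward induction. Given q_O, the follower Apex maximises π_A = (382 - 2q_O - 2q_A)q_A - 82q_A.
∂π_A/∂q_A = 300 - 2q_O - 4q_A = 0 gives the reaction function q_A = (300 - 2q_O)/4.
The leader anticipates this reaction. Substituting into P = 382 - 2Q gives P = 232 - q_O, so π_O = (232 - q_O)q_O - 82q_O.
Leader FOC: 150 - 2q_O = 0, so q_O = 75.
Then q_A = (300 - 2·75)/4 = 75/2.
Price P = 382 - 2·(225/2) = 157.
Apex's profit: (157 - 82)·(75/2) - 2646 = 333/2.

166.50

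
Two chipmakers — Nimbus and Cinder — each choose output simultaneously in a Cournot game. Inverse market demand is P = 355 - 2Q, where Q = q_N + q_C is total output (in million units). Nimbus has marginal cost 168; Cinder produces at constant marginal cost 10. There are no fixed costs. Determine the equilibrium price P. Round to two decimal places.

Nimbus's profit: π_N = (355 - 2Q)q_N - (168q_N). Setting ∂π_N/∂q_N = 0: 187 - 4q_N - 2(q_C) = 0.
Cinder's profit: π_C = (355 - 2Q)q_C - (10q_C). Setting ∂π_C/∂q_C = 0: 345 - 4q_C - 2(q_N) = 0.
Rearranging gives the reaction functions q_N = (187 - 2q_C)/4 and q_C = (345 - 2q_N)/4.
Substituting one into the other gives q_N = 29/6 and q_C = 503/6.
Total output Q = 266/3, so price P = 355 - 2·(266/3) = 533/3.

177.67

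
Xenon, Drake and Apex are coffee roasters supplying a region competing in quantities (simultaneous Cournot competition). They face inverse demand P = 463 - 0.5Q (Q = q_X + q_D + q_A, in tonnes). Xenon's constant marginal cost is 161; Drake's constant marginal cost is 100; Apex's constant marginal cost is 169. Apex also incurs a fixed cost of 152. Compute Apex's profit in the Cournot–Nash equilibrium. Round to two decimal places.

Xenon's profit: π_X = (463 - 0.5Q)q_X - (161q_X). Setting ∂π_X/∂q_X = 0: 302 - q_X - (1/2)(q_D + q_A) = 0.
Drake's profit: π_D = (463 - 0.5Q)q_D - (100q_D). Setting ∂π_D/∂q_D = 0: 363 - q_D - (1/2)(q_X + q_A) = 0.
Apex's first-order condition: 294 - q_A - (1/2)(q_X + q_D) = 0.
Adding the 3 first-order conditions: 959 − 2Q = 0, so Q = 959/2.
Back-substituting: q_X = (302 − 959/4)/(1/2) = 249/2, q_D = (363 − 959/4)/(1/2) = 493/2, q_A = (294 − 959/4)/(1/2) = 217/2.
Price P = 463 - (1/2)·(959/2) = 893/4.
Apex's profit: (893/4 - 169)·(217/2) - 152 = 5734.1250.

5734.13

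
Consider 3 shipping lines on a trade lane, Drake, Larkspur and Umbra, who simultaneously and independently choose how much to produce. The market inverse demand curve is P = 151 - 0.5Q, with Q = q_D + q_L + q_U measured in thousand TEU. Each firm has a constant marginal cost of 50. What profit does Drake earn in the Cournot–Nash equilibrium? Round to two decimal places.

A representative firm's profit is π_i = q_i(151 - 0.5Q) - 50q_i.
First-order condition (treating rivals' output as given): 101 - q_i - (1/2)·Σ_{j≠i} q_j = 0.
With identical firms every q_j equals q_i, so Σ_{j≠i} q_j = 2q_i and 101 = 2q_i, giving q_i = 101/2.
Price P = 151 - (1/2)·(303/2) = 301/4.
Drake's profit: (301/4 - 50)·(101/2) = 1275.1250.

1275.13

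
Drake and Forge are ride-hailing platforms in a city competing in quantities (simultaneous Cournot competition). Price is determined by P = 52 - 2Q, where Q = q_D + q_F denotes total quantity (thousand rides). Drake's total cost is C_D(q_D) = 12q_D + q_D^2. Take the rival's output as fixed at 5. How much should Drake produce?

With the rival's output fixed at 5, Drake's profit is π_D = (52 - 2·5 - 2q_D)q_D - (12q_D + q_D²) = (42 - 2q_D)q_D - (12q_D + q_D²).
∂π_D/∂q_D = 30 - 6q_D = 0, so q_D = 5.

5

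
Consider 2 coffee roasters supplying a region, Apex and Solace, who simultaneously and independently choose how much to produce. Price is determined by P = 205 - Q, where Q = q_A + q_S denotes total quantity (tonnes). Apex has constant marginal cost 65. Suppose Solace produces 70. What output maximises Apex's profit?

With the rival's output fixed at 70, Apex's profit is π_A = (205 - 70 - q_A)q_A - (65q_A) = (135 - q_A)q_A - (65q_A).
∂π_A/∂q_A = 70 - 2q_A = 0, so q_A = 35.

35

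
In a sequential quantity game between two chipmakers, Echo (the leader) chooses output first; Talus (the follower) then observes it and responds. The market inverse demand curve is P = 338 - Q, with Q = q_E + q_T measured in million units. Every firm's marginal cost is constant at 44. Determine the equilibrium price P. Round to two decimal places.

The follower Talus best-responds to any q_E: π_T = (338 - Q)q_T - 44q_T.
Follower FOC: 294 - q_E - 2q_T = 0, so q_T(q_E) = (294 - q_E)/2.
The leader anticipates this reaction. Substituting into P = 338 - Q gives P = 191 - (1/2)q_E, so π_E = (191 - (1/2)q_E)q_E - 44q_E.
Maximising: ∂π_E/∂q_E = 147 - q_E = 0, giving q_E = 147.
Then q_T = (294 - 147)/2 = 147/2.
Total output Q = 441/2, so price P = 338 - 441/2 = 235/2.

117.50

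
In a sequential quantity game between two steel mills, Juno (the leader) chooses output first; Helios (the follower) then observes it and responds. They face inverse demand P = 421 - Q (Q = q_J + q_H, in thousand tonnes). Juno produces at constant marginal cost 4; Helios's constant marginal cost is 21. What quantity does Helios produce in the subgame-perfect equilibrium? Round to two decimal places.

91.50

Solve by backward induction. Given q_J, the follower Helios maximises π_H = (421 - q_J - q_H)q_H - 21q_H.
Follower FOC: 400 - q_J - 2q_H = 0, so q_H(q_J) = (400 - q_J)/2.
Juno substitutes q_H(q_J) into its own profit: π_J = q_J(421 - q_J - (400 - q_J)/2) - 4q_J = (221 - (1/2)q_J)q_J - 4q_J.
The leader's first-order condition 217 - q_J = 0 yields q_J = 217.
Then q_H = (400 - 217)/2 = 183/2.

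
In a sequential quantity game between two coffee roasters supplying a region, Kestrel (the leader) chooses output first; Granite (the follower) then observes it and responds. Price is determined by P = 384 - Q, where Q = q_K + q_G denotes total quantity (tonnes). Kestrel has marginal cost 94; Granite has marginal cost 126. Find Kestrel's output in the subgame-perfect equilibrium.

161

The follower Granite best-responds to any q_K: π_G = (384 - Q)q_G - 126q_G.
Follower FOC: 258 - q_K - 2q_G = 0, so q_G(q_K) = (258 - q_K)/2.
The leader anticipates this reaction. Substituting into P = 384 - Q gives P = 255 - (1/2)q_K, so π_K = (255 - (1/2)q_K)q_K - 94q_K.
The leader's first-order condition 161 - q_K = 0 yields q_K = 161.
Then q_G = (258 - 161)/2 = 97/2.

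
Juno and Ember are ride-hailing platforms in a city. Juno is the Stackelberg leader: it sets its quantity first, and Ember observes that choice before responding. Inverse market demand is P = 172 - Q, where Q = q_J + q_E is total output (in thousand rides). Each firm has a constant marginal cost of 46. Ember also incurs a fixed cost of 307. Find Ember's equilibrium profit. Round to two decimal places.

Solve by backward induction. Given q_J, the follower Ember maximises π_E = (172 - q_J - q_E)q_E - 46q_E.
Follower FOC: 126 - q_J - 2q_E = 0, so q_E(q_J) = (126 - q_J)/2.
The leader anticipates this reaction. Substituting into P = 172 - Q gives P = 109 - (1/2)q_J, so π_J = (109 - (1/2)q_J)q_J - 46q_J.
The leader's first-order condition 63 - q_J = 0 yields q_J = 63.
Then q_E = (126 - 63)/2 = 63/2.
Price P = 172 - 189/2 = 155/2.
Ember's profit: (155/2 - 46)·(63/2) - 307 = 685.2500.

685.25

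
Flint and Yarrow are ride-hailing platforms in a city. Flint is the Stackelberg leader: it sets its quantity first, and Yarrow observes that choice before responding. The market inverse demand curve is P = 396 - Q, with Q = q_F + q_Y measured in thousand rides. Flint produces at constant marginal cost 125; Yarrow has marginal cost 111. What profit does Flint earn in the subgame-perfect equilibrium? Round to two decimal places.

8256.13

Solve by backward induction. Given q_F, the follower Yarrow maximises π_Y = (396 - q_F - q_Y)q_Y - 111q_Y.
Follower FOC: 285 - q_F - 2q_Y = 0, so q_Y(q_F) = (285 - q_F)/2.
Flint substitutes q_Y(q_F) into its own profit: π_F = q_F(396 - q_F - (285 - q_F)/2) - 125q_F = (507/2 - (1/2)q_F)q_F - 125q_F.
The leader's first-order condition 257/2 - q_F = 0 yields q_F = 257/2.
Then q_Y = (285 - 257/2)/2 = 313/4.
Price P = 396 - 827/4 = 757/4.
Flint's profit: (757/4 - 125)·(257/2) = 8256.1250.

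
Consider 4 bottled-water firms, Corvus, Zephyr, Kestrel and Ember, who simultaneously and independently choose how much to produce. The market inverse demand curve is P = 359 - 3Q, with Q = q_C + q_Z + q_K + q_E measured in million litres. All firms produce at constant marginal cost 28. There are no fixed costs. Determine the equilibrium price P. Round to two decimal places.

A representative firm's profit is π_i = q_i(359 - 3Q) - 28q_i.
Setting ∂π_i/∂q_i = 0 with rivals' quantities fixed: 331 - 6q_i - 3·Σ_{j≠i} q_j = 0.
With identical firms every q_j equals q_i, so Σ_{j≠i} q_j = 3q_i and 331 = 15q_i, giving q_i = 331/15.
Total output Q = 1324/15, so price P = 359 - 3·(1324/15) = 471/5.

94.20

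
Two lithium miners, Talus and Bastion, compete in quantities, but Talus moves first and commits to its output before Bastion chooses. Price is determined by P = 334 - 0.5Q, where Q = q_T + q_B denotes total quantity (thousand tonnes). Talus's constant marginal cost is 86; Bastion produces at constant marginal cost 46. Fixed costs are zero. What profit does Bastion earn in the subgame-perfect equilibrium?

16928

The follower Bastion best-responds to any q_T: π_B = (334 - 0.5Q)q_B - 46q_B.
Follower FOC: 288 - (1/2)q_T - q_B = 0, so q_B(q_T) = (288 - (1/2)q_T).
Talus substitutes q_B(q_T) into its own profit: π_T = q_T(334 - (1/2)q_T - (288 - (1/2)q_T)/2) - 86q_T = (190 - (1/4)q_T)q_T - 86q_T.
Leader FOC: 104 - (1/2)q_T = 0, so q_T = 208.
Then q_B = (288 - (1/2)·208) = 184.
Price P = 334 - (1/2)·392 = 138.
Bastion's profit: (138 - 46)·184 = 16928.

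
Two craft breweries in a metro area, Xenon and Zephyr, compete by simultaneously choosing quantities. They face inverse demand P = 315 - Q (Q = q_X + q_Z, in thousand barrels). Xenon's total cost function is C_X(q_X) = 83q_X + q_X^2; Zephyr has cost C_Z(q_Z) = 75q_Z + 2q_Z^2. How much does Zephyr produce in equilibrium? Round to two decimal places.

Xenon's profit: π_X = (315 - Q)q_X - (83q_X + q_X²). Setting ∂π_X/∂q_X = 0: 232 - 4q_X - (q_Z) = 0.
Zephyr's profit: π_Z = (315 - Q)q_Z - (75q_Z + 2q_Z²). Setting ∂π_Z/∂q_Z = 0: 240 - 6q_Z - (q_X) = 0.
Rearranging gives the reaction functions q_X = (232 - q_Z)/4 and q_Z = (240 - q_X)/6.
Substituting one into the other gives q_X = 1152/23 and q_Z = 728/23.

31.65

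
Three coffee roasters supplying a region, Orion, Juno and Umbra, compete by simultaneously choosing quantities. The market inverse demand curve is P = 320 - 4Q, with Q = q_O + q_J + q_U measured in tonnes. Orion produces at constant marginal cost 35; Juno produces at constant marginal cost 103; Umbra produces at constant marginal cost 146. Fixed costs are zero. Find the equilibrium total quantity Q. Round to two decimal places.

Orion's profit: π_O = (320 - 4Q)q_O - (35q_O). Setting ∂π_O/∂q_O = 0: 285 - 8q_O - 4(q_J + q_U) = 0.
Juno's first-order condition: 217 - 8q_J - 4(q_O + q_U) = 0.
Umbra's profit: π_U = (320 - 4Q)q_U - (146q_U). Setting ∂π_U/∂q_U = 0: 174 - 8q_U - 4(q_O + q_J) = 0.
Adding the 3 first-order conditions: 676 − 16Q = 0, so Q = 169/4.
Back-substituting: q_O = (285 − 169)/4 = 29, q_J = (217 − 169)/4 = 12, q_U = (174 − 169)/4 = 5/4.
Total output Q = 29 + 12 + 5/4 = 169/4.

42.25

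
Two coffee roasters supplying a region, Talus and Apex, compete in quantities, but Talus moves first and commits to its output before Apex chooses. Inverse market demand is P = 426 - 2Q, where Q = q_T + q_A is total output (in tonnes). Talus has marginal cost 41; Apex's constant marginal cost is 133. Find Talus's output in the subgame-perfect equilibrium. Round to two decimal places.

The follower Apex best-responds to any q_T: π_A = (426 - 2Q)q_A - 133q_A.
Setting the follower's marginal profit to zero, 293 - 2q_T - 4q_A = 0, i.e. q_A = (293 - 2q_T)/4.
The leader anticipates this reaction. Substituting into P = 426 - 2Q gives P = 559/2 - q_T, so π_T = (559/2 - q_T)q_T - 41q_T.
The leader's first-order condition 477/2 - 2q_T = 0 yields q_T = 477/4.
Then q_A = (293 - 2·(477/4))/4 = 109/8.

119.25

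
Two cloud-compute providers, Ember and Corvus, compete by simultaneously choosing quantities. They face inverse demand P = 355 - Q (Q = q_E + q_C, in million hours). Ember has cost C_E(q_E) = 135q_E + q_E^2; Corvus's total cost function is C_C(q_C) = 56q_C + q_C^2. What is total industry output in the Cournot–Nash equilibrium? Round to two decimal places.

103.80

Ember's profit: π_E = (355 - Q)q_E - (135q_E + q_E²). Setting ∂π_E/∂q_E = 0: 220 - 4q_E - (q_C) = 0.
Corvus's profit: π_C = (355 - Q)q_C - (56q_C + q_C²). Setting ∂π_C/∂q_C = 0: 299 - 4q_C - (q_E) = 0.
So q_E = (220 - q_C)/4 and q_C = (299 - q_E)/4.
Substituting one into the other gives q_E = 581/15 and q_C = 976/15.
Total output Q = 581/15 + 976/15 = 519/5.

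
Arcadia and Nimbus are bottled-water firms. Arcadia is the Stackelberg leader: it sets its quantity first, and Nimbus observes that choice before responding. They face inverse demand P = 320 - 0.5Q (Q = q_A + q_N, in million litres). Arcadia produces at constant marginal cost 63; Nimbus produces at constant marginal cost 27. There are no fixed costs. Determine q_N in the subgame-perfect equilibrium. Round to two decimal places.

182.50

The follower Nimbus best-responds to any q_A: π_N = (320 - 0.5Q)q_N - 27q_N.
Setting the follower's marginal profit to zero, 293 - (1/2)q_A - q_N = 0, i.e. q_N = (293 - (1/2)q_A).
The leader anticipates this reaction. Substituting into P = 320 - 0.5Q gives P = 347/2 - (1/4)q_A, so π_A = (347/2 - (1/4)q_A)q_A - 63q_A.
The leader's first-order condition 221/2 - (1/2)q_A = 0 yields q_A = 221.
Then q_N = (293 - (1/2)·221) = 365/2.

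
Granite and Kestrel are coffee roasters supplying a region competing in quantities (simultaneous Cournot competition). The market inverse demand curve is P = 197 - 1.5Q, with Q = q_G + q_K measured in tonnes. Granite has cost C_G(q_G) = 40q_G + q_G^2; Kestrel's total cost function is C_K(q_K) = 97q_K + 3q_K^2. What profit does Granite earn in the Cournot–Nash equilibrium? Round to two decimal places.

Granite's profit: π_G = (197 - 1.5Q)q_G - (40q_G + q_G²). Setting ∂π_G/∂q_G = 0: 157 - 5q_G - (3/2)(q_K) = 0.
Kestrel's profit: π_K = (197 - 1.5Q)q_K - (97q_K + 3q_K²). Setting ∂π_K/∂q_K = 0: 100 - 9q_K - (3/2)(q_G) = 0.
Best responses: q_G = (157 - (3/2)q_K)/5, q_K = (100 - (3/2)q_G)/9.
Solving the pair: q_G = 1684/57, q_K = 1058/171.
Price P = 197 - (3/2)·35.7310 = 143.4035.
Granite's profit: 143.4035·(1684/57) - 40·(1684/57) - (1684/57)² = 2182.0991.

2182.10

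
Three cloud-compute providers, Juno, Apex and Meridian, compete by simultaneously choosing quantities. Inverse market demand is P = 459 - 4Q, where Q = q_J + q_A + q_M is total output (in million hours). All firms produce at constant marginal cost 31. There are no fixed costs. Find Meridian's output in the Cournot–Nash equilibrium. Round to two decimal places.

Each firm earns π_i = (459 - 4Q)q_i - 31q_i.
First-order condition (treating rivals' output as given): 428 - 8q_i - 4·Σ_{j≠i} q_j = 0.
With identical firms every q_j equals q_i, so Σ_{j≠i} q_j = 2q_i and 428 = 16q_i, giving q_i = 107/4.

26.75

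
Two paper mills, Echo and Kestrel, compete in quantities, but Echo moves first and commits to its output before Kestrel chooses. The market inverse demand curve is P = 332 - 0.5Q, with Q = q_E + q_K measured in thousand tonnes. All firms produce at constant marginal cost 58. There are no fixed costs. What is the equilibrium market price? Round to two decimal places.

Solve by backward induction. Given q_E, the follower Kestrel maximises π_K = (332 - (1/2)q_E - (1/2)q_K)q_K - 58q_K.
Follower FOC: 274 - (1/2)q_E - q_K = 0, so q_K(q_E) = (274 - (1/2)q_E).
Echo substitutes q_K(q_E) into its own profit: π_E = q_E(332 - (1/2)q_E - (274 - (1/2)q_E)/2) - 58q_E = (195 - (1/4)q_E)q_E - 58q_E.
The leader's first-order condition 137 - (1/2)q_E = 0 yields q_E = 274.
Then q_K = (274 - (1/2)·274) = 137.
Total output Q = 411, so price P = 332 - (1/2)·411 = 253/2.

126.50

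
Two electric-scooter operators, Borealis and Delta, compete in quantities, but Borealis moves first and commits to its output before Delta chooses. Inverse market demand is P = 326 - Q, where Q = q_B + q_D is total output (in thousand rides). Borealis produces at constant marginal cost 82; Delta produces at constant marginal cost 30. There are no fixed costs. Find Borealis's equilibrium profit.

Solve by backward induction. Given q_B, the follower Delta maximises π_D = (326 - q_B - q_D)q_D - 30q_D.
Follower FOC: 296 - q_B - 2q_D = 0, so q_D(q_B) = (296 - q_B)/2.
Borealis substitutes q_D(q_B) into its own profit: π_B = q_B(326 - q_B - (296 - q_B)/2) - 82q_B = (178 - (1/2)q_B)q_B - 82q_B.
Maximising: ∂π_B/∂q_B = 96 - q_B = 0, giving q_B = 96.
Then q_D = (296 - 96)/2 = 100.
Price P = 326 - 196 = 130.
Borealis's profit: (130 - 82)·96 = 4608.

4608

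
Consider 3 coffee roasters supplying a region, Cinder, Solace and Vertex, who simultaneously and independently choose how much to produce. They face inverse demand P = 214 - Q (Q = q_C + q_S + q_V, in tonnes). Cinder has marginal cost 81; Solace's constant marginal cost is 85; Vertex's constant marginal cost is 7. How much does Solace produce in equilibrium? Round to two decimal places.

11.75

Cinder's profit: π_C = (214 - Q)q_C - (81q_C). Setting ∂π_C/∂q_C = 0: 133 - 2q_C - (q_S + q_V) = 0.
Solace's first-order condition: 129 - 2q_S - (q_C + q_V) = 0.
Vertex's profit: π_V = (214 - Q)q_V - (7q_V). Setting ∂π_V/∂q_V = 0: 207 - 2q_V - (q_C + q_S) = 0.
Adding the 3 conditions: 469 − 2Q − 2Q = 0, i.e. Q = 469/4.
Back-substituting: q_C = (133 − 469/4) = 63/4, q_S = (129 − 469/4) = 47/4, q_V = (207 − 469/4) = 359/4.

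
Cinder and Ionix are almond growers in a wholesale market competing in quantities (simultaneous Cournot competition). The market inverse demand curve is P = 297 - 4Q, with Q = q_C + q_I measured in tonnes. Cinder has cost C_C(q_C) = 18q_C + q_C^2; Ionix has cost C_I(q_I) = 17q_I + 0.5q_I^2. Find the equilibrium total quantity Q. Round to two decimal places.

Cinder's profit: π_C = (297 - 4Q)q_C - (18q_C + q_C²). Setting ∂π_C/∂q_C = 0: 279 - 10q_C - 4(q_I) = 0.
Ionix's first-order condition: 280 - 9q_I - 4(q_C) = 0.
Best responses: q_C = (279 - 4q_I)/10, q_I = (280 - 4q_C)/9.
Substituting one into the other gives q_C = 1391/74 and q_I = 842/37.
Total output Q = 1391/74 + 842/37 = 41.5541.

41.55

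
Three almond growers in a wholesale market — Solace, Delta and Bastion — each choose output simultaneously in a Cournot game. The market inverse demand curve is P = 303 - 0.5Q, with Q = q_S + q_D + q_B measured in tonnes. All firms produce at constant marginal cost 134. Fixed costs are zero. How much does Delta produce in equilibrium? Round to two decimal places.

Each firm earns π_i = (303 - 0.5Q)q_i - 134q_i.
Setting ∂π_i/∂q_i = 0 with rivals' quantities fixed: 169 - q_i - (1/2)·Σ_{j≠i} q_j = 0.
With identical firms every q_j equals q_i, so Σ_{j≠i} q_j = 2q_i and 169 = 2q_i, giving q_i = 169/2.

84.50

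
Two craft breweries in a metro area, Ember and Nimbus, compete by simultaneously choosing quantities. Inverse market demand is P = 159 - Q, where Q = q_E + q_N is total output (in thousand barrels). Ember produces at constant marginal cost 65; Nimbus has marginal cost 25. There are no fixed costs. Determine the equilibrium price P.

83

Ember's profit: π_E = (159 - Q)q_E - (65q_E). Setting ∂π_E/∂q_E = 0: 94 - 2q_E - (q_N) = 0.
Nimbus's profit: π_N = (159 - Q)q_N - (25q_N). Setting ∂π_N/∂q_N = 0: 134 - 2q_N - (q_E) = 0.
So q_E = (94 - q_N)/2 and q_N = (134 - q_E)/2.
Substituting one into the other gives q_E = 18 and q_N = 58.
Total output Q = 76, so price P = 159 - 76 = 83.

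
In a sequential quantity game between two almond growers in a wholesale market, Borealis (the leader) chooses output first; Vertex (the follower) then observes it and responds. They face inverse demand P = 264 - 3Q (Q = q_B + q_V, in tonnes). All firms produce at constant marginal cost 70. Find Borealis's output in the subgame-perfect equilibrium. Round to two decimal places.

The follower Vertex best-responds to any q_B: π_V = (264 - 3Q)q_V - 70q_V.
∂π_V/∂q_V = 194 - 3q_B - 6q_V = 0 gives the reaction function q_V = (194 - 3q_B)/6.
Borealis substitutes q_V(q_B) into its own profit: π_B = q_B(264 - 3q_B - (194 - 3q_B)/2) - 70q_B = (167 - (3/2)q_B)q_B - 70q_B.
Maximising: ∂π_B/∂q_B = 97 - 3q_B = 0, giving q_B = 97/3.
Then q_V = (194 - 3·(97/3))/6 = 97/6.

32.33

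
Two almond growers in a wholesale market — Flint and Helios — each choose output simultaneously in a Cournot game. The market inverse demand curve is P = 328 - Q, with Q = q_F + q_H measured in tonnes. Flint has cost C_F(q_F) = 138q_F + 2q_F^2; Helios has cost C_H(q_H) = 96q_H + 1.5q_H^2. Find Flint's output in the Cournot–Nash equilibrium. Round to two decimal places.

Flint's profit: π_F = (328 - Q)q_F - (138q_F + 2q_F²). Setting ∂π_F/∂q_F = 0: 190 - 6q_F - (q_H) = 0.
Helios's profit: π_H = (328 - Q)q_H - (96q_H + (3/2)q_H²). Setting ∂π_H/∂q_H = 0: 232 - 5q_H - (q_F) = 0.
So q_F = (190 - q_H)/6 and q_H = (232 - q_F)/5.
Substituting one into the other gives q_F = 718/29 and q_H = 1202/29.

24.76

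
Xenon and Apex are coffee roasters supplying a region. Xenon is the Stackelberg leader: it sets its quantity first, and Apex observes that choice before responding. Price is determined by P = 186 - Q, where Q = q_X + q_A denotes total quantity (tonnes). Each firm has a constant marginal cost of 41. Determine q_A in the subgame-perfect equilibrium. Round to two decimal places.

Solve by backward induction. Given q_X, the follower Apex maximises π_A = (186 - q_X - q_A)q_A - 41q_A.
Follower FOC: 145 - q_X - 2q_A = 0, so q_A(q_X) = (145 - q_X)/2.
Xenon substitutes q_A(q_X) into its own profit: π_X = q_X(186 - q_X - (145 - q_X)/2) - 41q_X = (227/2 - (1/2)q_X)q_X - 41q_X.
Maximising: ∂π_X/∂q_X = 145/2 - q_X = 0, giving q_X = 145/2.
Then q_A = (145 - 145/2)/2 = 145/4.

36.25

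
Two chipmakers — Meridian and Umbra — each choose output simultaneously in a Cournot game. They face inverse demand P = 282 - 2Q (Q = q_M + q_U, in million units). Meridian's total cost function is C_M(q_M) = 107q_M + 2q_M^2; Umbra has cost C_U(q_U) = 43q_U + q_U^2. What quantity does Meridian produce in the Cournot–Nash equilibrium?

13

Meridian's profit: π_M = (282 - 2Q)q_M - (107q_M + 2q_M²). Setting ∂π_M/∂q_M = 0: 175 - 8q_M - 2(q_U) = 0.
Umbra's profit: π_U = (282 - 2Q)q_U - (43q_U + q_U²). Setting ∂π_U/∂q_U = 0: 239 - 6q_U - 2(q_M) = 0.
Rearranging gives the reaction functions q_M = (175 - 2q_U)/8 and q_U = (239 - 2q_M)/6.
Solving the pair: q_M = 13, q_U = 71/2.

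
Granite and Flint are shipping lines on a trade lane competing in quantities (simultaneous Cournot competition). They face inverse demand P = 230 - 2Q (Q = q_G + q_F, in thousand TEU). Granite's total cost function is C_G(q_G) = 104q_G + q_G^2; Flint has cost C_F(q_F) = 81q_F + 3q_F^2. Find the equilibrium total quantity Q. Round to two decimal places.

28.64

Granite's profit: π_G = (230 - 2Q)q_G - (104q_G + q_G²). Setting ∂π_G/∂q_G = 0: 126 - 6q_G - 2(q_F) = 0.
Flint's profit: π_F = (230 - 2Q)q_F - (81q_F + 3q_F²). Setting ∂π_F/∂q_F = 0: 149 - 10q_F - 2(q_G) = 0.
So q_G = (126 - 2q_F)/6 and q_F = (149 - 2q_G)/10.
Substituting one into the other gives q_G = 481/28 and q_F = 321/28.
Total output Q = 481/28 + 321/28 = 401/14.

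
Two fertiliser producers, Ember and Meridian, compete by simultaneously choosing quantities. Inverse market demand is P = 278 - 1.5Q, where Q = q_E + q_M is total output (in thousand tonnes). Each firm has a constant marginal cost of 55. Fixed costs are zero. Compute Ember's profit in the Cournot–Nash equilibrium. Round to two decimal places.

Each firm earns π_i = (278 - 1.5Q)q_i - 55q_i.
First-order condition (treating rivals' output as given): 223 - 3q_i - (3/2)q_j = 0.
With identical firms every q_j equals q_i, so q_j = q_i and 223 = (9/2)q_i, giving q_i = 446/9.
Price P = 278 - (3/2)·(892/9) = 388/3.
Ember's profit: (388/3 - 55)·(446/9) = 3683.6296.

3683.63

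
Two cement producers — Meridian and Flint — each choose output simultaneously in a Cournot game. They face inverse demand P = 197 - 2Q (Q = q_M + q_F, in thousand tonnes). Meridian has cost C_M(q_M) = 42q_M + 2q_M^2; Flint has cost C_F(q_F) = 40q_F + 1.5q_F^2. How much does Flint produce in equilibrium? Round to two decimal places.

18.19

Meridian's profit: π_M = (197 - 2Q)q_M - (42q_M + 2q_M²). Setting ∂π_M/∂q_M = 0: 155 - 8q_M - 2(q_F) = 0.
Flint's first-order condition: 157 - 7q_F - 2(q_M) = 0.
Rearranging gives the reaction functions q_M = (155 - 2q_F)/8 and q_F = (157 - 2q_M)/7.
Solving the pair: q_M = 771/52, q_F = 473/26.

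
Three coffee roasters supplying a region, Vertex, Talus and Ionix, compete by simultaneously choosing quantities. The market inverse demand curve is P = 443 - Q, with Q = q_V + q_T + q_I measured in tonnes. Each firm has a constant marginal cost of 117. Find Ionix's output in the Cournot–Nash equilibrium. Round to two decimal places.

81.50

Each firm earns π_i = (443 - Q)q_i - 117q_i.
Setting ∂π_i/∂q_i = 0 with rivals' quantities fixed: 326 - 2q_i - Σ_{j≠i} q_j = 0.
With identical firms every q_j equals q_i, so Σ_{j≠i} q_j = 2q_i and 326 = 4q_i, giving q_i = 163/2.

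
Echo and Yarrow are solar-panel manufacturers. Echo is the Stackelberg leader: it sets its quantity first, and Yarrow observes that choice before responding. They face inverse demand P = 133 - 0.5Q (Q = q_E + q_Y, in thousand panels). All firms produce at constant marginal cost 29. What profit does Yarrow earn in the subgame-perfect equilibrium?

Solve by backward induction. Given q_E, the follower Yarrow maximises π_Y = (133 - (1/2)q_E - (1/2)q_Y)q_Y - 29q_Y.
Follower FOC: 104 - (1/2)q_E - q_Y = 0, so q_Y(q_E) = (104 - (1/2)q_E).
Echo substitutes q_Y(q_E) into its own profit: π_E = q_E(133 - (1/2)q_E - (104 - (1/2)q_E)/2) - 29q_E = (81 - (1/4)q_E)q_E - 29q_E.
Maximising: ∂π_E/∂q_E = 52 - (1/2)q_E = 0, giving q_E = 104.
Then q_Y = (104 - (1/2)·104) = 52.
Price P = 133 - (1/2)·156 = 55.
Yarrow's profit: (55 - 29)·52 = 1352.

1352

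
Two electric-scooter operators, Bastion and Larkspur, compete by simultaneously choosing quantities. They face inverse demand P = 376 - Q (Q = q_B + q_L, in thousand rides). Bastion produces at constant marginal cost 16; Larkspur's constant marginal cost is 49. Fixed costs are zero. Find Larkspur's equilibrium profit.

Bastion's profit: π_B = (376 - Q)q_B - (16q_B). Setting ∂π_B/∂q_B = 0: 360 - 2q_B - (q_L) = 0.
Larkspur's first-order condition: 327 - 2q_L - (q_B) = 0.
Best responses: q_B = (360 - q_L)/2, q_L = (327 - q_B)/2.
Substituting one into the other gives q_B = 131 and q_L = 98.
Price P = 376 - 229 = 147.
Larkspur's profit: (147 - 49)·98 = 9604.

9604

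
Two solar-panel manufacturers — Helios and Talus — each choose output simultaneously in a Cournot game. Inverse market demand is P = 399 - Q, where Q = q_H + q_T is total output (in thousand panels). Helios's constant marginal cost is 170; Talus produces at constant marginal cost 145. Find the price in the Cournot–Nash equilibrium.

238

Helios's profit: π_H = (399 - Q)q_H - (170q_H). Setting ∂π_H/∂q_H = 0: 229 - 2q_H - (q_T) = 0.
Talus's first-order condition: 254 - 2q_T - (q_H) = 0.
Best responses: q_H = (229 - q_T)/2, q_T = (254 - q_H)/2.
Solving the pair: q_H = 68, q_T = 93.
Total output Q = 161, so price P = 399 - 161 = 238.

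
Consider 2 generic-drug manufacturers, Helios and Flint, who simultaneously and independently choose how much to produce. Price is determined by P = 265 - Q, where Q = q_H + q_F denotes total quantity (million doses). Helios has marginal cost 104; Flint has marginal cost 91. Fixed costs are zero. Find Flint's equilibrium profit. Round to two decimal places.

Helios's profit: π_H = (265 - Q)q_H - (104q_H). Setting ∂π_H/∂q_H = 0: 161 - 2q_H - (q_F) = 0.
Flint's profit: π_F = (265 - Q)q_F - (91q_F). Setting ∂π_F/∂q_F = 0: 174 - 2q_F - (q_H) = 0.
So q_H = (161 - q_F)/2 and q_F = (174 - q_H)/2.
Solving the pair: q_H = 148/3, q_F = 187/3.
Price P = 265 - 335/3 = 460/3.
Flint's profit: (460/3 - 91)·(187/3) = 3885.4444.

3885.44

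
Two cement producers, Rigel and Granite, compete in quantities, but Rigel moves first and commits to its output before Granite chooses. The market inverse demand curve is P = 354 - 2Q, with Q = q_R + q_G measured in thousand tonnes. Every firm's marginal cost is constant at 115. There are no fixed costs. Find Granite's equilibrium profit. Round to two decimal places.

The follower Granite best-responds to any q_R: π_G = (354 - 2Q)q_G - 115q_G.
Setting the follower's marginal profit to zero, 239 - 2q_R - 4q_G = 0, i.e. q_G = (239 - 2q_R)/4.
Rigel substitutes q_G(q_R) into its own profit: π_R = q_R(354 - 2q_R - (239 - 2q_R)/2) - 115q_R = (469/2 - q_R)q_R - 115q_R.
The leader's first-order condition 239/2 - 2q_R = 0 yields q_R = 239/4.
Then q_G = (239 - 2·(239/4))/4 = 239/8.
Price P = 354 - 2·(717/8) = 699/4.
Granite's profit: (699/4 - 115)·(239/8) = 1785.0313.

1785.03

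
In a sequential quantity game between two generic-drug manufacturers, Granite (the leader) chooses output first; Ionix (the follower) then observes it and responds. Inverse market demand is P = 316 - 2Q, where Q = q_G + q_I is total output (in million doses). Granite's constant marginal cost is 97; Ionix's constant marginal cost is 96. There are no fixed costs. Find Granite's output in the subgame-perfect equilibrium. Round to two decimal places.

54.50

The follower Ionix best-responds to any q_G: π_I = (316 - 2Q)q_I - 96q_I.
Setting the follower's marginal profit to zero, 220 - 2q_G - 4q_I = 0, i.e. q_I = (220 - 2q_G)/4.
Granite substitutes q_I(q_G) into its own profit: π_G = q_G(316 - 2q_G - (220 - 2q_G)/2) - 97q_G = (206 - q_G)q_G - 97q_G.
Maximising: ∂π_G/∂q_G = 109 - 2q_G = 0, giving q_G = 109/2.
Then q_I = (220 - 2·(109/2))/4 = 111/4.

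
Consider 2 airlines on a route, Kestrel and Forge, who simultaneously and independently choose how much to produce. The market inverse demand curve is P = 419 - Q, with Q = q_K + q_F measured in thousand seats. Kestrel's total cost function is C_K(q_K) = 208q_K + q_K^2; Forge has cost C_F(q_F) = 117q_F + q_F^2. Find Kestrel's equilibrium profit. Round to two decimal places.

Kestrel's profit: π_K = (419 - Q)q_K - (208q_K + q_K²). Setting ∂π_K/∂q_K = 0: 211 - 4q_K - (q_F) = 0.
Forge's profit: π_F = (419 - Q)q_F - (117q_F + q_F²). Setting ∂π_F/∂q_F = 0: 302 - 4q_F - (q_K) = 0.
So q_K = (211 - q_F)/4 and q_F = (302 - q_K)/4.
Solving the pair: q_K = 542/15, q_F = 997/15.
Price P = 419 - 513/5 = 1582/5.
Kestrel's profit: (1582/5)·(542/15) - 208·(542/15) - (542/15)² = 2611.2356.

2611.24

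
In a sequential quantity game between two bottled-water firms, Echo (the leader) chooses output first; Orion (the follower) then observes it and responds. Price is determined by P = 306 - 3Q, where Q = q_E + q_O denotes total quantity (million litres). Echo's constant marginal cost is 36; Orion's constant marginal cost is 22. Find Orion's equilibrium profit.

Solve by backward induction. Given q_E, the follower Orion maximises π_O = (306 - 3q_E - 3q_O)q_O - 22q_O.
Follower FOC: 284 - 3q_E - 6q_O = 0, so q_O(q_E) = (284 - 3q_E)/6.
Echo substitutes q_O(q_E) into its own profit: π_E = q_E(306 - 3q_E - (284 - 3q_E)/2) - 36q_E = (164 - (3/2)q_E)q_E - 36q_E.
Maximising: ∂π_E/∂q_E = 128 - 3q_E = 0, giving q_E = 128/3.
Then q_O = (284 - 3·(128/3))/6 = 26.
Price P = 306 - 3·(206/3) = 100.
Orion's profit: (100 - 22)·26 = 2028.

2028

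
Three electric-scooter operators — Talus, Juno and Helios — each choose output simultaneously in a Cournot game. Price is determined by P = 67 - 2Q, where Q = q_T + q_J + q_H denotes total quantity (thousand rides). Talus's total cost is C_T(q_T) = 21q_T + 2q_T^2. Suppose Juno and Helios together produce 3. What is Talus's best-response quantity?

With rivals' combined output fixed at 3, Talus's profit is π_T = (67 - 2·3 - 2q_T)q_T - (21q_T + 2q_T²) = (61 - 2q_T)q_T - (21q_T + 2q_T²).
∂π_T/∂q_T = 40 - 8q_T = 0, so q_T = 5.

5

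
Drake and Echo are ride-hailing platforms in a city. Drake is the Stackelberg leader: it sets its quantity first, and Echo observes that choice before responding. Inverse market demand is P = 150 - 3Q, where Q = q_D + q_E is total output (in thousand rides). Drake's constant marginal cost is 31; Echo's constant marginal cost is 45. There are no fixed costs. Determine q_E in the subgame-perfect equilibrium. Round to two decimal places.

The follower Echo best-responds to any q_D: π_E = (150 - 3Q)q_E - 45q_E.
∂π_E/∂q_E = 105 - 3q_D - 6q_E = 0 gives the reaction function q_E = (105 - 3q_D)/6.
The leader anticipates this reaction. Substituting into P = 150 - 3Q gives P = 195/2 - (3/2)q_D, so π_D = (195/2 - (3/2)q_D)q_D - 31q_D.
Maximising: ∂π_D/∂q_D = 133/2 - 3q_D = 0, giving q_D = 133/6.
Then q_E = (105 - 3·(133/6))/6 = 77/12.

6.42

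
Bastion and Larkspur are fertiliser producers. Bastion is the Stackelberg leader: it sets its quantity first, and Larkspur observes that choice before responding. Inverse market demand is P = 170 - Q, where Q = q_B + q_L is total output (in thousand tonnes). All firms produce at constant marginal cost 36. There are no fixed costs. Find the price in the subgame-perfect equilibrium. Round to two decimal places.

The follower Larkspur best-responds to any q_B: π_L = (170 - Q)q_L - 36q_L.
∂π_L/∂q_L = 134 - q_B - 2q_L = 0 gives the reaction function q_L = (134 - q_B)/2.
Bastion substitutes q_L(q_B) into its own profit: π_B = q_B(170 - q_B - (134 - q_B)/2) - 36q_B = (103 - (1/2)q_B)q_B - 36q_B.
The leader's first-order condition 67 - q_B = 0 yields q_B = 67.
Then q_L = (134 - 67)/2 = 67/2.
Total output Q = 201/2, so price P = 170 - 201/2 = 139/2.

69.50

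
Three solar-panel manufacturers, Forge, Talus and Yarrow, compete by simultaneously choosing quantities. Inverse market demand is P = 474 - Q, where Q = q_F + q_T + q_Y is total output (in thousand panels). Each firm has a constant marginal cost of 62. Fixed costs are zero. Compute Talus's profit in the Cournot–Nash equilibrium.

Each firm earns π_i = (474 - Q)q_i - 62q_i.
Setting ∂π_i/∂q_i = 0 with rivals' quantities fixed: 412 - 2q_i - Σ_{j≠i} q_j = 0.
With identical firms every q_j equals q_i, so Σ_{j≠i} q_j = 2q_i and 412 = 4q_i, giving q_i = 103.
Price P = 474 - 309 = 165.
Talus's profit: (165 - 62)·103 = 10609.

10609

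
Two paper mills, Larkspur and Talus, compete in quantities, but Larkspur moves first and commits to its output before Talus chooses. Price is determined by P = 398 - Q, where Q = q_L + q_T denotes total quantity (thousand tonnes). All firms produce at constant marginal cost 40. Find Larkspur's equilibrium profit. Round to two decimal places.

16020.50

The follower Talus best-responds to any q_L: π_T = (398 - Q)q_T - 40q_T.
∂π_T/∂q_T = 358 - q_L - 2q_T = 0 gives the reaction function q_T = (358 - q_L)/2.
Larkspur substitutes q_T(q_L) into its own profit: π_L = q_L(398 - q_L - (358 - q_L)/2) - 40q_L = (219 - (1/2)q_L)q_L - 40q_L.
Leader FOC: 179 - q_L = 0, so q_L = 179.
Then q_T = (358 - 179)/2 = 179/2.
Price P = 398 - 537/2 = 259/2.
Larkspur's profit: (259/2 - 40)·179 = 16020.5000.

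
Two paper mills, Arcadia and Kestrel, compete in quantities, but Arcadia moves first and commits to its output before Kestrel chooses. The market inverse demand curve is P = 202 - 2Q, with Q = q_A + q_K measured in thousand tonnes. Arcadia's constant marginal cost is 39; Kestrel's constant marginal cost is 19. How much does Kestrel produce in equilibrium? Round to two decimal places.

The follower Kestrel best-responds to any q_A: π_K = (202 - 2Q)q_K - 19q_K.
∂π_K/∂q_K = 183 - 2q_A - 4q_K = 0 gives the reaction function q_K = (183 - 2q_A)/4.
The leader anticipates this reaction. Substituting into P = 202 - 2Q gives P = 221/2 - q_A, so π_A = (221/2 - q_A)q_A - 39q_A.
The leader's first-order condition 143/2 - 2q_A = 0 yields q_A = 143/4.
Then q_K = (183 - 2·(143/4))/4 = 223/8.

27.88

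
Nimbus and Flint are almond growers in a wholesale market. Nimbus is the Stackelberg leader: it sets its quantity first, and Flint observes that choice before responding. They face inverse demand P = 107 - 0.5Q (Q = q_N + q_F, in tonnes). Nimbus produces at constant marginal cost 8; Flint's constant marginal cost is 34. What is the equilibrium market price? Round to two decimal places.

39.25

Solve by backward induction. Given q_N, the follower Flint maximises π_F = (107 - (1/2)q_N - (1/2)q_F)q_F - 34q_F.
Follower FOC: 73 - (1/2)q_N - q_F = 0, so q_F(q_N) = (73 - (1/2)q_N).
Nimbus substitutes q_F(q_N) into its own profit: π_N = q_N(107 - (1/2)q_N - (73 - (1/2)q_N)/2) - 8q_N = (141/2 - (1/4)q_N)q_N - 8q_N.
Leader FOC: 125/2 - (1/2)q_N = 0, so q_N = 125.
Then q_F = (73 - (1/2)·125) = 21/2.
Total output Q = 271/2, so price P = 107 - (1/2)·(271/2) = 157/4.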